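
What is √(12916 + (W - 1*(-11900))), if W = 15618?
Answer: √40434 ≈ 201.08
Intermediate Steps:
√(12916 + (W - 1*(-11900))) = √(12916 + (15618 - 1*(-11900))) = √(12916 + (15618 + 11900)) = √(12916 + 27518) = √40434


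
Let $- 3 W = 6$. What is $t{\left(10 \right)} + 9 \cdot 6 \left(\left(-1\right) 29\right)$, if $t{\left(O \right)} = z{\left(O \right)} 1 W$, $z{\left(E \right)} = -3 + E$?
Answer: $-1580$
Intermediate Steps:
$W = -2$ ($W = \left(- \frac{1}{3}\right) 6 = -2$)
$t{\left(O \right)} = 6 - 2 O$ ($t{\left(O \right)} = \left(-3 + O\right) 1 \left(-2\right) = \left(-3 + O\right) \left(-2\right) = 6 - 2 O$)
$t{\left(10 \right)} + 9 \cdot 6 \left(\left(-1\right) 29\right) = \left(6 - 20\right) + 9 \cdot 6 \left(\left(-1\right) 29\right) = \left(6 - 20\right) + 54 \left(-29\right) = -14 - 1566 = -1580$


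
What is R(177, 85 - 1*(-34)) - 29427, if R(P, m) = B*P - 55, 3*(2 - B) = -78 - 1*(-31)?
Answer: -26355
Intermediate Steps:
B = 53/3 (B = 2 - (-78 - 1*(-31))/3 = 2 - (-78 + 31)/3 = 2 - ⅓*(-47) = 2 + 47/3 = 53/3 ≈ 17.667)
R(P, m) = -55 + 53*P/3 (R(P, m) = 53*P/3 - 55 = -55 + 53*P/3)
R(177, 85 - 1*(-34)) - 29427 = (-55 + (53/3)*177) - 29427 = (-55 + 3127) - 29427 = 3072 - 29427 = -26355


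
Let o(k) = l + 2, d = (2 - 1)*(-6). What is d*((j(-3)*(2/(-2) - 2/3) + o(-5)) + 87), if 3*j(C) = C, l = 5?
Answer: -574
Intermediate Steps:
j(C) = C/3
d = -6 (d = 1*(-6) = -6)
o(k) = 7 (o(k) = 5 + 2 = 7)
d*((j(-3)*(2/(-2) - 2/3) + o(-5)) + 87) = -6*((((⅓)*(-3))*(2/(-2) - 2/3) + 7) + 87) = -6*((-(2*(-½) - 2*⅓) + 7) + 87) = -6*((-(-1 - ⅔) + 7) + 87) = -6*((-1*(-5/3) + 7) + 87) = -6*((5/3 + 7) + 87) = -6*(26/3 + 87) = -6*287/3 = -574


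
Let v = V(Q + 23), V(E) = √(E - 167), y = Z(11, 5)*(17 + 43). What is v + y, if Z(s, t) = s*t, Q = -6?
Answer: 3300 + 5*I*√6 ≈ 3300.0 + 12.247*I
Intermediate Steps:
y = 3300 (y = (11*5)*(17 + 43) = 55*60 = 3300)
V(E) = √(-167 + E)
v = 5*I*√6 (v = √(-167 + (-6 + 23)) = √(-167 + 17) = √(-150) = 5*I*√6 ≈ 12.247*I)
v + y = 5*I*√6 + 3300 = 3300 + 5*I*√6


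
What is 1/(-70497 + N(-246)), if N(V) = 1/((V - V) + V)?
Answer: -246/17342263 ≈ -1.4185e-5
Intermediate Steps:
N(V) = 1/V (N(V) = 1/(0 + V) = 1/V)
1/(-70497 + N(-246)) = 1/(-70497 + 1/(-246)) = 1/(-70497 - 1/246) = 1/(-17342263/246) = -246/17342263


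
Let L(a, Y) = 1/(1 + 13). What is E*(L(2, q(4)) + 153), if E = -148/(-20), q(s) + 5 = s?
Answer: 79291/70 ≈ 1132.7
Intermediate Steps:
q(s) = -5 + s
L(a, Y) = 1/14
E = 37/5 (E = -148*(-1/20) = 37/5 ≈ 7.4000)
E*(L(2, q(4)) + 153) = 37*(1/14 + 153)/5 = (37/5)*(2143/14) = 79291/70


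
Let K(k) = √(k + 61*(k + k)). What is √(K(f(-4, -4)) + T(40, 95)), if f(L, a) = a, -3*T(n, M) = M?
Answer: √(-285 + 18*I*√123)/3 ≈ 1.8703 + 5.93*I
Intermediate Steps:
T(n, M) = -M/3
K(k) = √123*√k (K(k) = √(k + 61*(2*k)) = √(k + 122*k) = √(123*k) = √123*√k)
√(K(f(-4, -4)) + T(40, 95)) = √(√123*√(-4) - ⅓*95) = √(√123*(2*I) - 95/3) = √(2*I*√123 - 95/3) = √(-95/3 + 2*I*√123)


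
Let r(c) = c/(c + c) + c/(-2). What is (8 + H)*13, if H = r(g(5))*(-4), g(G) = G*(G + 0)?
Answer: 728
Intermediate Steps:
g(G) = G² (g(G) = G*G = G²)
r(c) = ½ - c/2 (r(c) = c/((2*c)) + c*(-½) = c*(1/(2*c)) - c/2 = ½ - c/2)
H = 48 (H = (½ - ½*5²)*(-4) = (½ - ½*25)*(-4) = (½ - 25/2)*(-4) = -12*(-4) = 48)
(8 + H)*13 = (8 + 48)*13 = 56*13 = 728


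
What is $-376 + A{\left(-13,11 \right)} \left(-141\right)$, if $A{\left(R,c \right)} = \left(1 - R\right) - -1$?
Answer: $-2491$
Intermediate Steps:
$A{\left(R,c \right)} = 2 - R$ ($A{\left(R,c \right)} = \left(1 - R\right) + 1 = 2 - R$)
$-376 + A{\left(-13,11 \right)} \left(-141\right) = -376 + \left(2 - -13\right) \left(-141\right) = -376 + \left(2 + 13\right) \left(-141\right) = -376 + 15 \left(-141\right) = -376 - 2115 = -2491$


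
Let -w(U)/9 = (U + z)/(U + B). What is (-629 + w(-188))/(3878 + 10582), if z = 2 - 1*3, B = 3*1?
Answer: -59033/1337550 ≈ -0.044135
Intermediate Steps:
B = 3
z = -1 (z = 2 - 3 = -1)
w(U) = -9*(-1 + U)/(3 + U) (w(U) = -9*(U - 1)/(U + 3) = -9*(-1 + U)/(3 + U))
(-629 + w(-188))/(3878 + 10582) = (-629 + 9*(1 - 1*(-188))/(3 - 188))/(3878 + 10582) = (-629 + 9*(1 + 188)/(-185))/14460 = (-629 + 9*(-1/185)*189)*(1/14460) = (-629 - 1701/185)*(1/14460) = -118066/185*1/14460 = -59033/1337550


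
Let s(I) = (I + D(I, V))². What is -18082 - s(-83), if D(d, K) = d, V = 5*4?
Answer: -45638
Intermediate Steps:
V = 20
s(I) = 4*I² (s(I) = (I + I)² = (2*I)² = 4*I²)
-18082 - s(-83) = -18082 - 4*(-83)² = -18082 - 4*6889 = -18082 - 1*27556 = -18082 - 27556 = -45638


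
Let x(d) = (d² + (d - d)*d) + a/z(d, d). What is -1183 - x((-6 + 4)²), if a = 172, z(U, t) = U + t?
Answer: -2441/2 ≈ -1220.5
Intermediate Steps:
x(d) = d² + 86/d (x(d) = (d² + (d - d)*d) + 172/(d + d) = (d² + 0*d) + 172/((2*d)) = (d² + 0) + 172*(1/(2*d)) = d² + 86/d)
-1183 - x((-6 + 4)²) = -1183 - (86 + ((-6 + 4)²)³)/((-6 + 4)²) = -1183 - (86 + ((-2)²)³)/((-2)²) = -1183 - (86 + 4³)/4 = -1183 - (86 + 64)/4 = -1183 - 150/4 = -1183 - 1*75/2 = -1183 - 75/2 = -2441/2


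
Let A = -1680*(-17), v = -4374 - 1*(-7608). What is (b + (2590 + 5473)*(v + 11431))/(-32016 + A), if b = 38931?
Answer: -59141413/1728 ≈ -34225.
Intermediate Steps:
v = 3234 (v = -4374 + 7608 = 3234)
A = 28560
(b + (2590 + 5473)*(v + 11431))/(-32016 + A) = (38931 + (2590 + 5473)*(3234 + 11431))/(-32016 + 28560) = (38931 + 8063*14665)/(-3456) = (38931 + 118243895)*(-1/3456) = 118282826*(-1/3456) = -59141413/1728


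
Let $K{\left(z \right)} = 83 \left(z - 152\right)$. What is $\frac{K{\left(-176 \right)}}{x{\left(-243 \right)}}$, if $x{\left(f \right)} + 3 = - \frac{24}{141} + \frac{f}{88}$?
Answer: $\frac{112598464}{24533} \approx 4589.7$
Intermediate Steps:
$x{\left(f \right)} = - \frac{149}{47} + \frac{f}{88}$ ($x{\left(f \right)} = -3 + \left(- \frac{24}{141} + \frac{f}{88}\right) = -3 + \left(\left(-24\right) \frac{1}{141} + f \frac{1}{88}\right) = -3 + \left(- \frac{8}{47} + \frac{f}{88}\right) = - \frac{149}{47} + \frac{f}{88}$)
$K{\left(z \right)} = -12616 + 83 z$ ($K{\left(z \right)} = 83 \left(-152 + z\right) = -12616 + 83 z$)
$\frac{K{\left(-176 \right)}}{x{\left(-243 \right)}} = \frac{-12616 + 83 \left(-176\right)}{- \frac{149}{47} + \frac{1}{88} \left(-243\right)} = \frac{-12616 - 14608}{- \frac{149}{47} - \frac{243}{88}} = - \frac{27224}{- \frac{24533}{4136}} = \left(-27224\right) \left(- \frac{4136}{24533}\right) = \frac{112598464}{24533}$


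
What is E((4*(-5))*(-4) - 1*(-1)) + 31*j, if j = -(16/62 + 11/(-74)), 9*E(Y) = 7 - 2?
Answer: -1889/666 ≈ -2.8363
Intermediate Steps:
E(Y) = 5/9 (E(Y) = (7 - 2)/9 = (1/9)*5 = 5/9)
j = -251/2294 (j = -(16*(1/62) + 11*(-1/74)) = -(8/31 - 11/74) = -1*251/2294 = -251/2294 ≈ -0.10942)
E((4*(-5))*(-4) - 1*(-1)) + 31*j = 5/9 + 31*(-251/2294) = 5/9 - 251/74 = -1889/666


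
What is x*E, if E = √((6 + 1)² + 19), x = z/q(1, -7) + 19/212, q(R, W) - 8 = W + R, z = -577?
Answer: -61143*√17/106 ≈ -2378.3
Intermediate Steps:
q(R, W) = 8 + R + W (q(R, W) = 8 + (W + R) = 8 + (R + W) = 8 + R + W)
x = -61143/212 (x = -577/(8 + 1 - 7) + 19/212 = -577/2 + 19*(1/212) = -577*½ + 19/212 = -577/2 + 19/212 = -61143/212 ≈ -288.41)
E = 2*√17 (E = √(7² + 19) = √(49 + 19) = √68 = 2*√17 ≈ 8.2462)
x*E = -61143*√17/106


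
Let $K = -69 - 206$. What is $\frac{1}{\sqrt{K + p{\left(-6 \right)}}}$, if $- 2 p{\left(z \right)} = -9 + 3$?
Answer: $- \frac{i \sqrt{17}}{68} \approx - 0.060634 i$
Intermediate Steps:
$p{\left(z \right)} = 3$ ($p{\left(z \right)} = - \frac{-9 + 3}{2} = \left(- \frac{1}{2}\right) \left(-6\right) = 3$)
$K = -275$ ($K = -69 - 206 = -275$)
$\frac{1}{\sqrt{K + p{\left(-6 \right)}}} = \frac{1}{\sqrt{-275 + 3}} = \frac{1}{\sqrt{-272}} = \frac{1}{4 i \sqrt{17}} = - \frac{i \sqrt{17}}{68}$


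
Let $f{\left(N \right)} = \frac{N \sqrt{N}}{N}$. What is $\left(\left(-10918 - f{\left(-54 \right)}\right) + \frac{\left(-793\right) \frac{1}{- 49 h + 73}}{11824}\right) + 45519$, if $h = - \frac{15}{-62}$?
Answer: $\frac{775491151009}{22412392} - 3 i \sqrt{6} \approx 34601.0 - 7.3485 i$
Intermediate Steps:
$h = \frac{15}{62}$ ($h = \left(-15\right) \left(- \frac{1}{62}\right) = \frac{15}{62} \approx 0.24194$)
$f{\left(N \right)} = \sqrt{N}$ ($f{\left(N \right)} = \frac{N^{\frac{3}{2}}}{N} = \sqrt{N}$)
$\left(\left(-10918 - f{\left(-54 \right)}\right) + \frac{\left(-793\right) \frac{1}{- 49 h + 73}}{11824}\right) + 45519 = \left(\left(-10918 - \sqrt{-54}\right) + \frac{\left(-793\right) \frac{1}{\left(-49\right) \frac{15}{62} + 73}}{11824}\right) + 45519 = \left(\left(-10918 - 3 i \sqrt{6}\right) + - \frac{793}{- \frac{735}{62} + 73} \cdot \frac{1}{11824}\right) + 45519 = \left(\left(-10918 - 3 i \sqrt{6}\right) + - \frac{793}{\frac{3791}{62}} \cdot \frac{1}{11824}\right) + 45519 = \left(\left(-10918 - 3 i \sqrt{6}\right) + \left(-793\right) \frac{62}{3791} \cdot \frac{1}{11824}\right) + 45519 = \left(\left(-10918 - 3 i \sqrt{6}\right) - \frac{24583}{22412392}\right) + 45519 = \left(- \frac{244698520439}{22412392} - 3 i \sqrt{6}\right) + 45519 = \frac{775491151009}{22412392} - 3 i \sqrt{6}$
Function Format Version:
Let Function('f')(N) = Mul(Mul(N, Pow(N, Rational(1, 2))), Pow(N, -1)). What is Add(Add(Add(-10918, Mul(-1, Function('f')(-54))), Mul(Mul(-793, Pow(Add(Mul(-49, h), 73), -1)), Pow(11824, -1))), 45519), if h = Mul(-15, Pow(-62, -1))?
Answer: Add(Rational(775491151009, 22412392), Mul(-3, I, Pow(6, Rational(1, 2)))) ≈ Add(34601., Mul(-7.3485, I))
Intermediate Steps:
h = Rational(15, 62) (h = Mul(-15, Rational(-1, 62)) = Rational(15, 62) ≈ 0.24194)
Function('f')(N) = Pow(N, Rational(1, 2)) (Function('f')(N) = Mul(Pow(N, Rational(3, 2)), Pow(N, -1)) = Pow(N, Rational(1, 2)))
Add(Add(Add(-10918, Mul(-1, Function('f')(-54))), Mul(Mul(-793, Pow(Add(Mul(-49, h), 73), -1)), Pow(11824, -1))), 45519) = Add(Add(Add(-10918, Mul(-1, Pow(-54, Rational(1, 2)))), Mul(Mul(-793, Pow(Add(Mul(-49, Rational(15, 62)), 73), -1)), Pow(11824, -1))), 45519) = Add(Add(Add(-10918, Mul(-1, Mul(3, I, Pow(6, Rational(1, 2))))), Mul(Mul(-793, Pow(Add(Rational(-735, 62), 73), -1)), Rational(1, 11824))), 45519) = Add(Add(Add(-10918, Mul(-3, I, Pow(6, Rational(1, 2)))), Mul(Mul(-793, Pow(Rational(3791, 62), -1)), Rational(1, 11824))), 45519) = Add(Add(Add(-10918, Mul(-3, I, Pow(6, Rational(1, 2)))), Mul(Mul(-793, Rational(62, 3791)), Rational(1, 11824))), 45519) = Add(Add(Add(-10918, Mul(-3, I, Pow(6, Rational(1, 2)))), Mul(Rational(-49166, 3791), Rational(1, 11824))), 45519) = Add(Add(Add(-10918, Mul(-3, I, Pow(6, Rational(1, 2)))), Rational(-24583, 22412392)), 45519) = Add(Add(Rational(-244698520439, 22412392), Mul(-3, I, Pow(6, Rational(1, 2)))), 45519) = Add(Rational(775491151009, 22412392), Mul(-3, I, Pow(6, Rational(1, 2))))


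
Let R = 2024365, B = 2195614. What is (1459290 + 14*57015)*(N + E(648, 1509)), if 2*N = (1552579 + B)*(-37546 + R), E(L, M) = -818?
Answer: 8405779878733991250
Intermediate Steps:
N = 7446981068067/2 (N = ((1552579 + 2195614)*(-37546 + 2024365))/2 = (3748193*1986819)/2 = (½)*7446981068067 = 7446981068067/2 ≈ 3.7235e+12)
(1459290 + 14*57015)*(N + E(648, 1509)) = (1459290 + 14*57015)*(7446981068067/2 - 818) = (1459290 + 798210)*(7446981066431/2) = 2257500*(7446981066431/2) = 8405779878733991250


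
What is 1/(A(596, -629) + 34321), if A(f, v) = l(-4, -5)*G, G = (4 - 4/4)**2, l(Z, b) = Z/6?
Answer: 1/34315 ≈ 2.9142e-5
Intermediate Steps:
l(Z, b) = Z/6 (l(Z, b) = Z*(1/6) = Z/6)
G = 9 (G = (4 - 4*1/4)**2 = (4 - 1)**2 = 3**2 = 9)
A(f, v) = -6 (A(f, v) = ((1/6)*(-4))*9 = -2/3*9 = -6)
1/(A(596, -629) + 34321) = 1/(-6 + 34321) = 1/34315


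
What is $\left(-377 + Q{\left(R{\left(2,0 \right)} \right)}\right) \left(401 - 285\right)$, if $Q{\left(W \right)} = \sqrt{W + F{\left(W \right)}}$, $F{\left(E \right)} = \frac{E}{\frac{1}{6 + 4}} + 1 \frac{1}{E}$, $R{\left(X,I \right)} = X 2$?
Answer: $-43732 + 58 \sqrt{177} \approx -42960.0$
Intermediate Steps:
$R{\left(X,I \right)} = 2 X$
$F{\left(E \right)} = \frac{1}{E} + 10 E$ ($F{\left(E \right)} = \frac{E}{\frac{1}{10}} + \frac{1}{E} = E \frac{1}{\frac{1}{10}} + \frac{1}{E} = E 10 + \frac{1}{E} = 10 E + \frac{1}{E} = \frac{1}{E} + 10 E$)
$Q{\left(W \right)} = \sqrt{\frac{1}{W} + 11 W}$ ($Q{\left(W \right)} = \sqrt{W + \left(\frac{1}{W} + 10 W\right)} = \sqrt{\frac{1}{W} + 11 W}$)
$\left(-377 + Q{\left(R{\left(2,0 \right)} \right)}\right) \left(401 - 285\right) = \left(-377 + \sqrt{\frac{1}{2 \cdot 2} + 11 \cdot 2 \cdot 2}\right) \left(401 - 285\right) = \left(-377 + \sqrt{\frac{1}{4} + 11 \cdot 4}\right) 116 = \left(-377 + \sqrt{\frac{1}{4} + 44}\right) 116 = \left(-377 + \sqrt{\frac{177}{4}}\right) 116 = \left(-377 + \frac{\sqrt{177}}{2}\right) 116 = -43732 + 58 \sqrt{177}$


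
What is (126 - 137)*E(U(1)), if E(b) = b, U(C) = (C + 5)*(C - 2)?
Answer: 66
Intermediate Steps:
U(C) = (-2 + C)*(5 + C) (U(C) = (5 + C)*(-2 + C) = (-2 + C)*(5 + C))
(126 - 137)*E(U(1)) = (126 - 137)*(-10 + 1**2 + 3*1) = -11*(-10 + 1 + 3) = -11*(-6) = 66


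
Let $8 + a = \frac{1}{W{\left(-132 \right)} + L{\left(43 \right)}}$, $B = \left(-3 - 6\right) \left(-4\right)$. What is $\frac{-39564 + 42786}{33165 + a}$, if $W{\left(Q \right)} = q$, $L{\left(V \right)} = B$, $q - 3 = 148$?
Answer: $\frac{301257}{3100180} \approx 0.097174$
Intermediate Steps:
$q = 151$ ($q = 3 + 148 = 151$)
$B = 36$ ($B = \left(-9\right) \left(-4\right) = 36$)
$L{\left(V \right)} = 36$
$W{\left(Q \right)} = 151$
$a = - \frac{1495}{187}$ ($a = -8 + \frac{1}{151 + 36} = -8 + \frac{1}{187} = - \frac{1495}{187} \approx -7.9947$)
$\frac{-39564 + 42786}{33165 + a} = \frac{-39564 + 42786}{33165 - \frac{1495}{187}} = \frac{3222}{\frac{6200360}{187}} = 3222 \cdot \frac{187}{6200360} = \frac{301257}{3100180}$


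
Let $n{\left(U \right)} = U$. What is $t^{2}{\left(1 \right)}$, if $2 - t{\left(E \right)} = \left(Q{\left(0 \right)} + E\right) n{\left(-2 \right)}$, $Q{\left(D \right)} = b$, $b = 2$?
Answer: $64$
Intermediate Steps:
$Q{\left(D \right)} = 2$
$t{\left(E \right)} = 6 + 2 E$ ($t{\left(E \right)} = 2 - \left(2 + E\right) \left(-2\right) = 2 - \left(-4 - 2 E\right) = 2 + \left(4 + 2 E\right) = 6 + 2 E$)
$t^{2}{\left(1 \right)} = \left(6 + 2 \cdot 1\right)^{2} = \left(6 + 2\right)^{2} = 8^{2} = 64$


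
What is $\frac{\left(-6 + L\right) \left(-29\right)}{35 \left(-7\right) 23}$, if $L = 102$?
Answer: $\frac{2784}{5635} \approx 0.49405$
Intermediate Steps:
$\frac{\left(-6 + L\right) \left(-29\right)}{35 \left(-7\right) 23} = \frac{\left(-6 + 102\right) \left(-29\right)}{35 \left(-7\right) 23} = \frac{96 \left(-29\right)}{\left(-245\right) 23} = - \frac{2784}{-5635} = \left(-2784\right) \left(- \frac{1}{5635}\right) = \frac{2784}{5635}$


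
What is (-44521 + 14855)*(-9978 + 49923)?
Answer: -1185008370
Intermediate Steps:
(-44521 + 14855)*(-9978 + 49923) = -29666*39945 = -1185008370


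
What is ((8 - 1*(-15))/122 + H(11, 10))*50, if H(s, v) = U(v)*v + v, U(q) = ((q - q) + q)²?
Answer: 3081075/61 ≈ 50509.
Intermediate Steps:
U(q) = q² (U(q) = (0 + q)² = q²)
H(s, v) = v + v³ (H(s, v) = v²*v + v = v³ + v = v + v³)
((8 - 1*(-15))/122 + H(11, 10))*50 = ((8 - 1*(-15))/122 + (10 + 10³))*50 = ((8 + 15)*(1/122) + (10 + 1000))*50 = (23*(1/122) + 1010)*50 = (23/122 + 1010)*50 = (123243/122)*50 = 3081075/61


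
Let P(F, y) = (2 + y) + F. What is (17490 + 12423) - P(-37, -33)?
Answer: 29981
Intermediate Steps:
P(F, y) = 2 + F + y
(17490 + 12423) - P(-37, -33) = (17490 + 12423) - (2 - 37 - 33) = 29913 - 1*(-68) = 29913 + 68 = 29981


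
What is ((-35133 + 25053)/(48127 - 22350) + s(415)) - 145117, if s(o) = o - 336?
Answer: -3738654606/25777 ≈ -1.4504e+5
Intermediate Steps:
s(o) = -336 + o
((-35133 + 25053)/(48127 - 22350) + s(415)) - 145117 = ((-35133 + 25053)/(48127 - 22350) + (-336 + 415)) - 145117 = (-10080/25777 + 79) - 145117 = 2026303/25777 - 145117 = -3738654606/25777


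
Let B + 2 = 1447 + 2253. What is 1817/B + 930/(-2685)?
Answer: 95967/661942 ≈ 0.14498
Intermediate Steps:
B = 3698 (B = -2 + (1447 + 2253) = -2 + 3700 = 3698)
1817/B + 930/(-2685) = 1817/3698 + 930/(-2685) = 1817*(1/3698) + 930*(-1/2685) = 1817/3698 - 62/179 = 95967/661942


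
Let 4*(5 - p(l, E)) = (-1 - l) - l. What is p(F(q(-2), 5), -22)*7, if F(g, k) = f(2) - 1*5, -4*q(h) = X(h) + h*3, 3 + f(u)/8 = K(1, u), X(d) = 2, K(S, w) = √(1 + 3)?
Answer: -35/4 ≈ -8.7500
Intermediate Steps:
K(S, w) = 2 (K(S, w) = √4 = 2)
f(u) = -8 (f(u) = -24 + 8*2 = -24 + 16 = -8)
q(h) = -½ - 3*h/4 (q(h) = -(2 + h*3)/4 = -(2 + 3*h)/4 = -½ - 3*h/4)
F(g, k) = -13 (F(g, k) = -8 - 1*5 = -8 - 5 = -13)
p(l, E) = 21/4 + l/2 (p(l, E) = 5 - ((-1 - l) - l)/4 = 5 - (-1 - 2*l)/4 = 5 + (¼ + l/2) = 21/4 + l/2)
p(F(q(-2), 5), -22)*7 = (21/4 + (½)*(-13))*7 = (21/4 - 13/2)*7 = -5/4*7 = -35/4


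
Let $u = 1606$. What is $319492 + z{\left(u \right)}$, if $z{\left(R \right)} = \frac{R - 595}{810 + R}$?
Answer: $\frac{771893683}{2416} \approx 3.1949 \cdot 10^{5}$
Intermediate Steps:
$z{\left(R \right)} = \frac{-595 + R}{810 + R}$
$319492 + z{\left(u \right)} = 319492 + \frac{-595 + 1606}{810 + 1606} = 319492 + \frac{1}{2416} \cdot 1011 = 319492 + \frac{1011}{2416} = \frac{771893683}{2416}$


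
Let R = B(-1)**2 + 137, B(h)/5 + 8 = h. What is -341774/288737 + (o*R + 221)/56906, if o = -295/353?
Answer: -7027122240781/5800096305866 ≈ -1.2116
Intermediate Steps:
B(h) = -40 + 5*h
o = -295/353 (o = -295*1/353 = -295/353 ≈ -0.83569)
R = 2162 (R = (-40 + 5*(-1))**2 + 137 = (-40 - 5)**2 + 137 = (-45)**2 + 137 = 2025 + 137 = 2162)
-341774/288737 + (o*R + 221)/56906 = -341774/288737 + (-295/353*2162 + 221)/56906 = -341774*1/288737 + (-637790/353 + 221)*(1/56906) = -341774/288737 - 559777/353*1/56906 = -341774/288737 - 559777/20087818 = -7027122240781/5800096305866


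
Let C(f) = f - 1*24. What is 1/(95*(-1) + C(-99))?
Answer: -1/218 ≈ -0.0045872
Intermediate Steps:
C(f) = -24 + f (C(f) = f - 24 = -24 + f)
1/(95*(-1) + C(-99)) = 1/(95*(-1) + (-24 - 99)) = 1/(-95 - 123) = 1/(-218) = -1/218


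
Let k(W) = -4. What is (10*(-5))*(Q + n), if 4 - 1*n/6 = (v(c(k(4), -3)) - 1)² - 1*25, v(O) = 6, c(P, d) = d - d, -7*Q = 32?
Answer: -6800/7 ≈ -971.43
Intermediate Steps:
Q = -32/7 (Q = -⅐*32 = -32/7 ≈ -4.5714)
c(P, d) = 0
n = 24 (n = 24 - 6*((6 - 1)² - 1*25) = 24 - 6*(5² - 25) = 24 - 6*(25 - 25) = 24 - 6*0 = 24 + 0 = 24)
(10*(-5))*(Q + n) = (10*(-5))*(-32/7 + 24) = -50*136/7 = -6800/7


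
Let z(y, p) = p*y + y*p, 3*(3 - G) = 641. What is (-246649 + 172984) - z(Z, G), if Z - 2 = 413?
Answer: 303565/3 ≈ 1.0119e+5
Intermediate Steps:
G = -632/3 (G = 3 - ⅓*641 = 3 - 641/3 = -632/3 ≈ -210.67)
Z = 415 (Z = 2 + 413 = 415)
z(y, p) = 2*p*y (z(y, p) = p*y + p*y = 2*p*y)
(-246649 + 172984) - z(Z, G) = (-246649 + 172984) - 2*(-632)*415/3 = -73665 - 1*(-524560/3) = -73665 + 524560/3 = 303565/3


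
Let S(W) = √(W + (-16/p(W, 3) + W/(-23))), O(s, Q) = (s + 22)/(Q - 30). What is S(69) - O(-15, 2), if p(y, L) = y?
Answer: ¼ + √313122/69 ≈ 8.3598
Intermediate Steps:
O(s, Q) = (22 + s)/(-30 + Q)
S(W) = √(-16/W + 22*W/23) (S(W) = √(W + (-16/W + W/(-23))) = √(W + (-16/W + W*(-1/23))) = √(W + (-16/W - W/23)) = √(-16/W + 22*W/23))
S(69) - O(-15, 2) = √(-8464/69 + 506*69)/23 - (22 - 15)/(-30 + 2) = √(-8464*1/69 + 34914)/23 - 7/(-28) = √(-368/3 + 34914)/23 - (-1)*7/28 = √(104374/3)/23 - 1*(-¼) = (√313122/3)/23 + ¼ = √313122/69 + ¼ = ¼ + √313122/69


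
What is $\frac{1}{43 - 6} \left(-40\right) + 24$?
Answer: $\frac{848}{37} \approx 22.919$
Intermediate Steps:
$\frac{1}{43 - 6} \left(-40\right) + 24 = \frac{1}{37} \left(-40\right) + 24 = - \frac{40}{37} + 24 = \frac{848}{37}$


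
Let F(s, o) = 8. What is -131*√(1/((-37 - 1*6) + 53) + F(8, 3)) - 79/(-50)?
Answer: 79/50 - 1179*√10/10 ≈ -371.25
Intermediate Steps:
-131*√(1/((-37 - 1*6) + 53) + F(8, 3)) - 79/(-50) = -131*√(1/((-37 - 1*6) + 53) + 8) - 79/(-50) = -131*√(1/((-37 - 6) + 53) + 8) - 79*(-1/50) = -131*√(1/(-43 + 53) + 8) + 79/50 = -131*√(1/10 + 8) + 79/50 = -131*√(⅒ + 8) + 79/50 = -1179*√10/10 + 79/50 = 79/50 - 1179*√10/10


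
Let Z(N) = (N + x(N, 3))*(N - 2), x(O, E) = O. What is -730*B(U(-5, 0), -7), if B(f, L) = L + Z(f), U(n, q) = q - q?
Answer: 5110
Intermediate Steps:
U(n, q) = 0
Z(N) = 2*N*(-2 + N) (Z(N) = (N + N)*(N - 2) = (2*N)*(-2 + N) = 2*N*(-2 + N))
B(f, L) = L + 2*f*(-2 + f)
-730*B(U(-5, 0), -7) = -730*(-7 - 4*0 + 2*0**2) = -730*(-7 + 0 + 2*0) = -730*(-7 + 0 + 0) = -730*(-7) = 5110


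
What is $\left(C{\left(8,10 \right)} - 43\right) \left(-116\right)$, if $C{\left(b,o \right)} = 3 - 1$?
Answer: $4756$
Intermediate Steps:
$C{\left(b,o \right)} = 2$ ($C{\left(b,o \right)} = 3 - 1 = 2$)
$\left(C{\left(8,10 \right)} - 43\right) \left(-116\right) = \left(2 - 43\right) \left(-116\right) = \left(-41\right) \left(-116\right) = 4756$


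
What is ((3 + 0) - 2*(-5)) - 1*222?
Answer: -209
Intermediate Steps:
((3 + 0) - 2*(-5)) - 1*222 = (3 + 10) - 222 = 13 - 222 = -209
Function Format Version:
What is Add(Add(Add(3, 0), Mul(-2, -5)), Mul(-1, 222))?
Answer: -209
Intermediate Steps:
Add(Add(Add(3, 0), Mul(-2, -5)), Mul(-1, 222)) = Add(Add(3, 10), -222) = Add(13, -222) = -209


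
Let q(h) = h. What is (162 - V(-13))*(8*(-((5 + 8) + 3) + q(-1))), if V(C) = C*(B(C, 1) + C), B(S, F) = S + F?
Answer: 22168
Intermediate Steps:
B(S, F) = F + S
V(C) = C*(1 + 2*C) (V(C) = C*((1 + C) + C) = C*(1 + 2*C))
(162 - V(-13))*(8*(-((5 + 8) + 3) + q(-1))) = (162 - (-13)*(1 + 2*(-13)))*(8*(-((5 + 8) + 3) - 1)) = (162 - (-13)*(1 - 26))*(8*(-(13 + 3) - 1)) = (162 - (-13)*(-25))*(8*(-1*16 - 1)) = (162 - 1*325)*(8*(-16 - 1)) = (162 - 325)*(8*(-17)) = -163*(-136) = 22168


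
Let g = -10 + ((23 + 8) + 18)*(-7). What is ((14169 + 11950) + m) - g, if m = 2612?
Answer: 29084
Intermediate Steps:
g = -353 (g = -10 + (31 + 18)*(-7) = -10 + 49*(-7) = -10 - 343 = -353)
((14169 + 11950) + m) - g = ((14169 + 11950) + 2612) - 1*(-353) = (26119 + 2612) + 353 = 28731 + 353 = 29084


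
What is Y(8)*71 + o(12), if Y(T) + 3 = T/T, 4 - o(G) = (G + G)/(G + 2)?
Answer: -978/7 ≈ -139.71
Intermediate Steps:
o(G) = 4 - 2*G/(2 + G) (o(G) = 4 - (G + G)/(G + 2) = 4 - 2*G/(2 + G))
Y(T) = -2 (Y(T) = -3 + T/T = -3 + 1 = -2)
Y(8)*71 + o(12) = -2*71 + 2*(4 + 12)/(2 + 12) = -142 + 2*16/14 = -142 + 2*(1/14)*16 = -142 + 16/7 = -978/7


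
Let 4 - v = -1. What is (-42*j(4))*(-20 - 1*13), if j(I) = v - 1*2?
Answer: 4158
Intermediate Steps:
v = 5 (v = 4 - 1*(-1) = 4 + 1 = 5)
j(I) = 3 (j(I) = 5 - 1*2 = 5 - 2 = 3)
(-42*j(4))*(-20 - 1*13) = (-42*3)*(-20 - 1*13) = -126*(-20 - 13) = -126*(-33) = 4158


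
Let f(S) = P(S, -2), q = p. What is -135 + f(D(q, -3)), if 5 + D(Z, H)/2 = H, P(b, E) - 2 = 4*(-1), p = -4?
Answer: -137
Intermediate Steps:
P(b, E) = -2 (P(b, E) = 2 + 4*(-1) = 2 - 4 = -2)
q = -4
D(Z, H) = -10 + 2*H
f(S) = -2
-135 + f(D(q, -3)) = -135 - 2 = -137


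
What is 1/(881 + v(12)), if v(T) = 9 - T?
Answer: 1/878 ≈ 0.0011390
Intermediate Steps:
1/(881 + v(12)) = 1/(881 + (9 - 1*12)) = 1/(881 + (9 - 12)) = 1/(881 - 3) = 1/878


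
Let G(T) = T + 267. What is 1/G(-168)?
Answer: 1/99 ≈ 0.010101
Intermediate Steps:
G(T) = 267 + T
1/G(-168) = 1/(267 - 168) = 1/99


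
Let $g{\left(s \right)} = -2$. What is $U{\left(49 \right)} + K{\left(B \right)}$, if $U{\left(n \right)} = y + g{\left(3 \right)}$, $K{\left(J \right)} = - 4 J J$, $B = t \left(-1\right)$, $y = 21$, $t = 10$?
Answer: $-381$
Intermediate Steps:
$B = -10$ ($B = 10 \left(-1\right) = -10$)
$K{\left(J \right)} = - 4 J^{2}$
$U{\left(n \right)} = 19$ ($U{\left(n \right)} = 21 - 2 = 19$)
$U{\left(49 \right)} + K{\left(B \right)} = 19 - 4 \left(-10\right)^{2} = 19 - 400 = -381$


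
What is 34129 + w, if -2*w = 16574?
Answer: 25842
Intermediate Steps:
w = -8287 (w = -½*16574 = -8287)
34129 + w = 34129 - 8287 = 25842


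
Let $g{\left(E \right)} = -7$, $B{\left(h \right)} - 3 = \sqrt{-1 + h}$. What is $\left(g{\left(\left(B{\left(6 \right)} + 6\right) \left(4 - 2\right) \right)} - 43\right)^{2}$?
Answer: $2500$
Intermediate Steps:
$B{\left(h \right)} = 3 + \sqrt{-1 + h}$
$\left(g{\left(\left(B{\left(6 \right)} + 6\right) \left(4 - 2\right) \right)} - 43\right)^{2} = \left(-7 - 43\right)^{2} = \left(-50\right)^{2} = 2500$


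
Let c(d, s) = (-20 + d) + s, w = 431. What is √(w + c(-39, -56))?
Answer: 2*√79 ≈ 17.776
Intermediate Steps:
c(d, s) = -20 + d + s
√(w + c(-39, -56)) = √(431 + (-20 - 39 - 56)) = √(431 - 115) = √316 = 2*√79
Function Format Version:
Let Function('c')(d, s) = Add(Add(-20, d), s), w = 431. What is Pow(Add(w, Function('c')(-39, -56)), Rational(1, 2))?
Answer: Mul(2, Pow(79, Rational(1, 2))) ≈ 17.776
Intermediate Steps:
Function('c')(d, s) = Add(-20, d, s)
Pow(Add(w, Function('c')(-39, -56)), Rational(1, 2)) = Pow(Add(431, Add(-20, -39, -56)), Rational(1, 2)) = Pow(Add(431, -115), Rational(1, 2)) = Pow(316, Rational(1, 2)) = Mul(2, Pow(79, Rational(1, 2)))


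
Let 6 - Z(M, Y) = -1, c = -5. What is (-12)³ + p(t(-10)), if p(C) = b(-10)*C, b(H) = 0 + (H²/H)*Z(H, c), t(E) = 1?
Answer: -1798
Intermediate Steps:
Z(M, Y) = 7 (Z(M, Y) = 6 - 1*(-1) = 6 + 1 = 7)
b(H) = 7*H (b(H) = 0 + (H²/H)*7 = 0 + H*7 = 0 + 7*H = 7*H)
p(C) = -70*C (p(C) = (7*(-10))*C = -70*C)
(-12)³ + p(t(-10)) = (-12)³ - 70*1 = -1728 - 70 = -1798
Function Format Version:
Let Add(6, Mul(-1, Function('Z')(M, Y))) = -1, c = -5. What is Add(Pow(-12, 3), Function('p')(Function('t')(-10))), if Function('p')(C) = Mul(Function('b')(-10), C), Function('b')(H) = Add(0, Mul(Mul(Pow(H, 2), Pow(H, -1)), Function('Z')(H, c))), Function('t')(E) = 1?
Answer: -1798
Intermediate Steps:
Function('Z')(M, Y) = 7 (Function('Z')(M, Y) = Add(6, Mul(-1, -1)) = Add(6, 1) = 7)
Function('b')(H) = Mul(7, H) (Function('b')(H) = Add(0, Mul(Mul(Pow(H, 2), Pow(H, -1)), 7)) = Add(0, Mul(H, 7)) = Add(0, Mul(7, H)) = Mul(7, H))
Function('p')(C) = Mul(-70, C) (Function('p')(C) = Mul(Mul(7, -10), C) = Mul(-70, C))
Add(Pow(-12, 3), Function('p')(Function('t')(-10))) = Add(Pow(-12, 3), Mul(-70, 1)) = Add(-1728, -70) = -1798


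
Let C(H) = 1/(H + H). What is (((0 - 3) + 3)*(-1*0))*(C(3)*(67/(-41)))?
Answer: 0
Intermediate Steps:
C(H) = 1/(2*H)
(((0 - 3) + 3)*(-1*0))*(C(3)*(67/(-41))) = (((0 - 3) + 3)*(-1*0))*(((½)/3)*(67/(-41))) = ((-3 + 3)*0)*(((½)*(⅓))*(67*(-1/41))) = (0*0)*((⅙)*(-67/41)) = 0*(-67/246) = 0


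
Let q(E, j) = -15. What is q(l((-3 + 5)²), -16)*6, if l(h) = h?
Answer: -90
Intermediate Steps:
q(l((-3 + 5)²), -16)*6 = -15*6 = -90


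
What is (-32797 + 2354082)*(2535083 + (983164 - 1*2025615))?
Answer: 3464824272120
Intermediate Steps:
(-32797 + 2354082)*(2535083 + (983164 - 1*2025615)) = 2321285*(2535083 + (983164 - 2025615)) = 2321285*(2535083 - 1042451) = 2321285*1492632 = 3464824272120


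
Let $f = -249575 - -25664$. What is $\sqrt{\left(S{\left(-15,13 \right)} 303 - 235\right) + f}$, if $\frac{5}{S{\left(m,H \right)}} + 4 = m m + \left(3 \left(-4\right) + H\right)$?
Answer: $\frac{i \sqrt{1227386126}}{74} \approx 473.43 i$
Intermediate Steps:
$S{\left(m,H \right)} = \frac{5}{-16 + H + m^{2}}$ ($S{\left(m,H \right)} = \frac{5}{-4 + \left(m m + \left(3 \left(-4\right) + H\right)\right)} = \frac{5}{-4 + \left(m^{2} + \left(-12 + H\right)\right)} = \frac{5}{-4 + \left(-12 + H + m^{2}\right)} = \frac{5}{-16 + H + m^{2}}$)
$f = -223911$ ($f = -249575 + 25664 = -223911$)
$\sqrt{\left(S{\left(-15,13 \right)} 303 - 235\right) + f} = \sqrt{\left(\frac{5}{-16 + 13 + \left(-15\right)^{2}} \cdot 303 - 235\right) - 223911} = \sqrt{\left(\frac{5}{-16 + 13 + 225} \cdot 303 - 235\right) - 223911} = \sqrt{\left(\frac{5}{222} \cdot 303 - 235\right) - 223911} = \sqrt{\left(\frac{505}{74} - 235\right) - 223911} = \sqrt{- \frac{16885}{74} - 223911} = \sqrt{- \frac{16586299}{74}} = \frac{i \sqrt{1227386126}}{74}$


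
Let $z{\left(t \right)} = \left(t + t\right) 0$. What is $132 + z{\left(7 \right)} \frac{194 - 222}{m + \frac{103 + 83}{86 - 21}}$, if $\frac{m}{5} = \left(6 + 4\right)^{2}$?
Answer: $132$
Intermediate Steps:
$z{\left(t \right)} = 0$ ($z{\left(t \right)} = 2 t 0 = 0$)
$m = 500$ ($m = 5 \left(6 + 4\right)^{2} = 5 \cdot 10^{2} = 5 \cdot 100 = 500$)
$132 + z{\left(7 \right)} \frac{194 - 222}{m + \frac{103 + 83}{86 - 21}} = 132 + 0 \frac{194 - 222}{500 + \frac{103 + 83}{86 - 21}} = 132 + 0 \left(- \frac{28}{500 + \frac{186}{65}}\right) = 132 + 0 \left(- \frac{28}{\frac{32686}{65}}\right) = 132 + 0 \left(\left(-28\right) \frac{65}{32686}\right) = 132 + 0 \left(- \frac{910}{16343}\right) = 132 + 0 = 132$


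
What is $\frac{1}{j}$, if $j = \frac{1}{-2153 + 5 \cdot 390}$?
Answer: $-203$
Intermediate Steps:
$j = - \frac{1}{203}$ ($j = \frac{1}{-2153 + 1950} = \frac{1}{-203} = - \frac{1}{203} \approx -0.0049261$)
$\frac{1}{j} = \frac{1}{- \frac{1}{203}} = -203$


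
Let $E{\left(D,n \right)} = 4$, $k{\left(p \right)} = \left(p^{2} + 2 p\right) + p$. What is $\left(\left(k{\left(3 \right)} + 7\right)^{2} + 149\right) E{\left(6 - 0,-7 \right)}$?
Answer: $3096$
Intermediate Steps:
$k{\left(p \right)} = p^{2} + 3 p$
$\left(\left(k{\left(3 \right)} + 7\right)^{2} + 149\right) E{\left(6 - 0,-7 \right)} = \left(\left(3 \left(3 + 3\right) + 7\right)^{2} + 149\right) 4 = \left(\left(3 \cdot 6 + 7\right)^{2} + 149\right) 4 = \left(\left(18 + 7\right)^{2} + 149\right) 4 = \left(25^{2} + 149\right) 4 = \left(625 + 149\right) 4 = 774 \cdot 4 = 3096$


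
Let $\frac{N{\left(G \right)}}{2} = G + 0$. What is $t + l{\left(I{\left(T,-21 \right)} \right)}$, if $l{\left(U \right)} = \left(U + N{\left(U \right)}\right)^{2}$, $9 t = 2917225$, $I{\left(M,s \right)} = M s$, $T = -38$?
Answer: $\frac{54498349}{9} \approx 6.0554 \cdot 10^{6}$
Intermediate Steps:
$t = \frac{2917225}{9}$ ($t = \frac{1}{9} \cdot 2917225 = \frac{2917225}{9} \approx 3.2414 \cdot 10^{5}$)
$N{\left(G \right)} = 2 G$ ($N{\left(G \right)} = 2 \left(G + 0\right) = 2 G$)
$l{\left(U \right)} = 9 U^{2}$ ($l{\left(U \right)} = \left(U + 2 U\right)^{2} = \left(3 U\right)^{2} = 9 U^{2}$)
$t + l{\left(I{\left(T,-21 \right)} \right)} = \frac{2917225}{9} + 9 \left(\left(-38\right) \left(-21\right)\right)^{2} = \frac{2917225}{9} + 9 \cdot 798^{2} = \frac{2917225}{9} + 9 \cdot 636804 = \frac{2917225}{9} + 5731236 = \frac{54498349}{9}$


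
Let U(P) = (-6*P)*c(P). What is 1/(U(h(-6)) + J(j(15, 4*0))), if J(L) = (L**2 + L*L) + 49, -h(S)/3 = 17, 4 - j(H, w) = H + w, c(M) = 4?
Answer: 1/1515 ≈ 0.00066007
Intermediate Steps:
j(H, w) = 4 - H - w (j(H, w) = 4 - (H + w) = 4 + (-H - w) = 4 - H - w)
h(S) = -51 (h(S) = -3*17 = -51)
J(L) = 49 + 2*L**2 (J(L) = (L**2 + L**2) + 49 = 2*L**2 + 49 = 49 + 2*L**2)
U(P) = -24*P (U(P) = -6*P*4 = -24*P)
1/(U(h(-6)) + J(j(15, 4*0))) = 1/(-24*(-51) + (49 + 2*(4 - 1*15 - 4*0)**2)) = 1/(1224 + (49 + 2*(4 - 15 - 1*0)**2)) = 1/(1224 + (49 + 2*(4 - 15 + 0)**2)) = 1/(1224 + (49 + 2*(-11)**2)) = 1/(1224 + (49 + 2*121)) = 1/(1224 + (49 + 242)) = 1/(1224 + 291) = 1/1515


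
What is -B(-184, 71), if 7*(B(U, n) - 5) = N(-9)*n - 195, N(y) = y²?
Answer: -5591/7 ≈ -798.71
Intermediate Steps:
B(U, n) = -160/7 + 81*n/7 (B(U, n) = 5 + ((-9)²*n - 195)/7 = 5 + (81*n - 195)/7 = 5 + (-195 + 81*n)/7 = 5 + (-195/7 + 81*n/7) = -160/7 + 81*n/7)
-B(-184, 71) = -(-160/7 + (81/7)*71) = -(-160/7 + 5751/7) = -1*5591/7 = -5591/7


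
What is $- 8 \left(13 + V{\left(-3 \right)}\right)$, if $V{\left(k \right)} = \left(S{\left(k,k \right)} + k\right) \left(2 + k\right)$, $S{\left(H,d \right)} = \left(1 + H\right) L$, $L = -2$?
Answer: $-96$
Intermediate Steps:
$S{\left(H,d \right)} = -2 - 2 H$ ($S{\left(H,d \right)} = \left(1 + H\right) \left(-2\right) = -2 - 2 H$)
$V{\left(k \right)} = \left(-2 - k\right) \left(2 + k\right)$ ($V{\left(k \right)} = \left(\left(-2 - 2 k\right) + k\right) \left(2 + k\right) = \left(-2 - k\right) \left(2 + k\right)$)
$- 8 \left(13 + V{\left(-3 \right)}\right) = - 8 \left(13 - 1\right) = \left(-8\right) 12 = -96$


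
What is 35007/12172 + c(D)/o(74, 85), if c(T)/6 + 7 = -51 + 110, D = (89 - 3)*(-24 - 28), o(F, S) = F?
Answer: 3194091/450364 ≈ 7.0922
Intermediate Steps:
D = -4472 (D = 86*(-52) = -4472)
c(T) = 312 (c(T) = -42 + 6*(-51 + 110) = -42 + 6*59 = -42 + 354 = 312)
35007/12172 + c(D)/o(74, 85) = 35007/12172 + 312/74 = 35007*(1/12172) + 312*(1/74) = 35007/12172 + 156/37 = 3194091/450364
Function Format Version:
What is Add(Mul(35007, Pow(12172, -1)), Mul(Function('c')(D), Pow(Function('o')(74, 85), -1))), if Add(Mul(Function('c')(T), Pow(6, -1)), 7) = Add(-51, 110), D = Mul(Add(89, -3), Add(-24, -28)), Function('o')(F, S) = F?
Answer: Rational(3194091, 450364) ≈ 7.0922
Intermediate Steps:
D = -4472 (D = Mul(86, -52) = -4472)
Function('c')(T) = 312 (Function('c')(T) = Add(-42, Mul(6, Add(-51, 110))) = Add(-42, Mul(6, 59)) = Add(-42, 354) = 312)
Add(Mul(35007, Pow(12172, -1)), Mul(Function('c')(D), Pow(Function('o')(74, 85), -1))) = Add(Mul(35007, Pow(12172, -1)), Mul(312, Pow(74, -1))) = Add(Mul(35007, Rational(1, 12172)), Mul(312, Rational(1, 74))) = Add(Rational(35007, 12172), Rational(156, 37)) = Rational(3194091, 450364)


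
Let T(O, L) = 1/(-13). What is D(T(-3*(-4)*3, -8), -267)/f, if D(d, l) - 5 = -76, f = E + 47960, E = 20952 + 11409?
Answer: -71/80321 ≈ -0.00088395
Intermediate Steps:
E = 32361
f = 80321 (f = 32361 + 47960 = 80321)
T(O, L) = -1/13
D(d, l) = -71 (D(d, l) = 5 - 76 = -71)
D(T(-3*(-4)*3, -8), -267)/f = -71/80321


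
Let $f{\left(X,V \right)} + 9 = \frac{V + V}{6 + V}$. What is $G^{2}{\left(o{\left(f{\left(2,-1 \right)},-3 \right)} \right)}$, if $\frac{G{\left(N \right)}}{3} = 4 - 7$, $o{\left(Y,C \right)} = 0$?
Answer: $81$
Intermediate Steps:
$f{\left(X,V \right)} = -9 + \frac{2 V}{6 + V}$ ($f{\left(X,V \right)} = -9 + \frac{V + V}{6 + V} = -9 + \frac{2 V}{6 + V}$)
$G{\left(N \right)} = -9$ ($G{\left(N \right)} = 3 \left(4 - 7\right) = 3 \left(-3\right) = -9$)
$G^{2}{\left(o{\left(f{\left(2,-1 \right)},-3 \right)} \right)} = \left(-9\right)^{2} = 81$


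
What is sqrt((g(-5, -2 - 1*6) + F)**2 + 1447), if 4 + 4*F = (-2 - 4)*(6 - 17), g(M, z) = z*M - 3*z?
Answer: sqrt(31069)/2 ≈ 88.132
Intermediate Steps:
g(M, z) = -3*z + M*z (g(M, z) = M*z - 3*z = -3*z + M*z)
F = 31/2 (F = -1 + ((-2 - 4)*(6 - 17))/4 = -1 + (-6*(-11))/4 = -1 + (1/4)*66 = -1 + 33/2 = 31/2 ≈ 15.500)
sqrt((g(-5, -2 - 1*6) + F)**2 + 1447) = sqrt(((-2 - 1*6)*(-3 - 5) + 31/2)**2 + 1447) = sqrt(((-2 - 6)*(-8) + 31/2)**2 + 1447) = sqrt((-8*(-8) + 31/2)**2 + 1447) = sqrt((64 + 31/2)**2 + 1447) = sqrt((159/2)**2 + 1447) = sqrt(25281/4 + 1447) = sqrt(31069/4) = sqrt(31069)/2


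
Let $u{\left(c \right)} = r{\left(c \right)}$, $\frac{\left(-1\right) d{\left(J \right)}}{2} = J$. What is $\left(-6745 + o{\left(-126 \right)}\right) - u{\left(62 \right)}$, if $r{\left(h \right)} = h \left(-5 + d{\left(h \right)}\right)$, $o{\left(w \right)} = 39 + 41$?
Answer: $1333$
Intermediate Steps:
$o{\left(w \right)} = 80$
$d{\left(J \right)} = - 2 J$
$r{\left(h \right)} = h \left(-5 - 2 h\right)$
$u{\left(c \right)} = - c \left(5 + 2 c\right)$
$\left(-6745 + o{\left(-126 \right)}\right) - u{\left(62 \right)} = \left(-6745 + 80\right) - \left(-1\right) 62 \left(5 + 2 \cdot 62\right) = -6665 - \left(-1\right) 62 \left(5 + 124\right) = -6665 - \left(-1\right) 62 \cdot 129 = -6665 - -7998 = -6665 + 7998 = 1333$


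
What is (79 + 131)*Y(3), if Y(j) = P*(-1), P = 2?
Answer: -420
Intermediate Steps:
Y(j) = -2 (Y(j) = 2*(-1) = -2)
(79 + 131)*Y(3) = (79 + 131)*(-2) = 210*(-2) = -420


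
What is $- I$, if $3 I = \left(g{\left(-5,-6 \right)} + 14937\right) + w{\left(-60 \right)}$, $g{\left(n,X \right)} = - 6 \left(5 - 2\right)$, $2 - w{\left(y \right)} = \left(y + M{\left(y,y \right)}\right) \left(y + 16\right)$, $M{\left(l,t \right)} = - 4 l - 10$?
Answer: $-7467$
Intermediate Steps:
$M{\left(l,t \right)} = -10 - 4 l$
$w{\left(y \right)} = 2 - \left(-10 - 3 y\right) \left(16 + y\right)$ ($w{\left(y \right)} = 2 - \left(y - \left(10 + 4 y\right)\right) \left(y + 16\right) = 2 - \left(-10 - 3 y\right) \left(16 + y\right)$)
$g{\left(n,X \right)} = -18$ ($g{\left(n,X \right)} = \left(-6\right) 3 = -18$)
$I = 7467$ ($I = \frac{\left(-18 + 14937\right) + \left(162 + 3 \left(-60\right)^{2} + 58 \left(-60\right)\right)}{3} = \frac{14919 + \left(162 + 3 \cdot 3600 - 3480\right)}{3} = \frac{14919 + \left(162 + 10800 - 3480\right)}{3} = \frac{14919 + 7482}{3} = \frac{1}{3} \cdot 22401 = 7467$)
$- I = \left(-1\right) 7467 = -7467$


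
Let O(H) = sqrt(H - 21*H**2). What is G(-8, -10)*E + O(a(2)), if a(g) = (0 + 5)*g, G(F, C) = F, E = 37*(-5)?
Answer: 1480 + I*sqrt(2090) ≈ 1480.0 + 45.716*I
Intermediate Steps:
E = -185
a(g) = 5*g
G(-8, -10)*E + O(a(2)) = -8*(-185) + sqrt((5*2)*(1 - 105*2)) = 1480 + sqrt(10*(1 - 21*10)) = 1480 + sqrt(10*(1 - 210)) = 1480 + sqrt(10*(-209)) = 1480 + sqrt(-2090) = 1480 + I*sqrt(2090)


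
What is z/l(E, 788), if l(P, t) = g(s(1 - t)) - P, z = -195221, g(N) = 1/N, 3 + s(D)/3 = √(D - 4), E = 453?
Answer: 636734570589/1477512955 - 585663*I*√791/1477512955 ≈ 430.95 - 0.011148*I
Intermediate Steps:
s(D) = -9 + 3*√(-4 + D) (s(D) = -9 + 3*√(D - 4) = -9 + 3*√(-4 + D))
l(P, t) = 1/(-9 + 3*√(-3 - t)) - P (l(P, t) = 1/(-9 + 3*√(-4 + (1 - t))) - P = 1/(-9 + 3*√(-3 - t)) - P)
z/l(E, 788) = -195221/(1/(-9 + 3*√(-3 - 1*788)) - 1*453) = -195221/(1/(-9 + 3*√(-3 - 788)) - 453) = -195221/(1/(-9 + 3*√(-791)) - 453) = -195221/(1/(-9 + 3*(I*√791)) - 453) = -195221/(1/(-9 + 3*I*√791) - 453) = -195221/(-453 + 1/(-9 + 3*I*√791))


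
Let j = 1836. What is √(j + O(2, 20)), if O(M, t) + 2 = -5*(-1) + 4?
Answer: √1843 ≈ 42.930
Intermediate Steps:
O(M, t) = 7 (O(M, t) = -2 + (-5*(-1) + 4) = -2 + (5 + 4) = -2 + 9 = 7)
√(j + O(2, 20)) = √(1836 + 7) = √1843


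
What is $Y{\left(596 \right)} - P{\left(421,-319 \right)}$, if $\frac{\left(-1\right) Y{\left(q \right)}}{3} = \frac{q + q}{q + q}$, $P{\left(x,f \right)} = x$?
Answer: $-424$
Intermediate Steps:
$Y{\left(q \right)} = -3$ ($Y{\left(q \right)} = - 3 \frac{q + q}{q + q} = - 3 \frac{2 q}{2 q} = - 3 \cdot 2 q \frac{1}{2 q} = \left(-3\right) 1 = -3$)
$Y{\left(596 \right)} - P{\left(421,-319 \right)} = -3 - 421 = -424$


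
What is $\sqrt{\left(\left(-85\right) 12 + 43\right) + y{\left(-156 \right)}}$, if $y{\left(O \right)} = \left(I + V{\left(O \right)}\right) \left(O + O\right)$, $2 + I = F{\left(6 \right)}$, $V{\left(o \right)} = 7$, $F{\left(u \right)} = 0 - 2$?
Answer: $i \sqrt{1913} \approx 43.738 i$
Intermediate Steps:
$F{\left(u \right)} = -2$ ($F{\left(u \right)} = 0 - 2 = -2$)
$I = -4$ ($I = -2 - 2 = -4$)
$y{\left(O \right)} = 6 O$ ($y{\left(O \right)} = \left(-4 + 7\right) \left(O + O\right) = 3 \cdot 2 O = 6 O$)
$\sqrt{\left(\left(-85\right) 12 + 43\right) + y{\left(-156 \right)}} = \sqrt{\left(\left(-85\right) 12 + 43\right) + 6 \left(-156\right)} = \sqrt{\left(-1020 + 43\right) - 936} = \sqrt{-977 - 936} = \sqrt{-1913} = i \sqrt{1913}$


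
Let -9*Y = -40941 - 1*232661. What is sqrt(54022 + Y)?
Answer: 10*sqrt(7598)/3 ≈ 290.56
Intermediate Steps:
Y = 273602/9 (Y = -(-40941 - 1*232661)/9 = -(-40941 - 232661)/9 = -1/9*(-273602) = 273602/9 ≈ 30400.)
sqrt(54022 + Y) = sqrt(54022 + 273602/9) = sqrt(759800/9) = 10*sqrt(7598)/3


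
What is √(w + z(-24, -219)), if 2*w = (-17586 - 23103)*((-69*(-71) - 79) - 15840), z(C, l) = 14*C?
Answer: √224196054 ≈ 14973.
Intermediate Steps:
w = 224196390 (w = ((-17586 - 23103)*((-69*(-71) - 79) - 15840))/2 = (-40689*((4899 - 79) - 15840))/2 = (-40689*(4820 - 15840))/2 = (-40689*(-11020))/2 = (½)*448392780 = 224196390)
√(w + z(-24, -219)) = √(224196390 + 14*(-24)) = √(224196390 - 336) = √224196054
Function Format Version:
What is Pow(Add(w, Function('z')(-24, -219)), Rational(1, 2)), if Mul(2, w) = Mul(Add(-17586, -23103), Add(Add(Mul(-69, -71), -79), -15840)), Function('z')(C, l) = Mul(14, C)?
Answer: Pow(224196054, Rational(1, 2)) ≈ 14973.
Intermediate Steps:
w = 224196390 (w = Mul(Rational(1, 2), Mul(Add(-17586, -23103), Add(Add(Mul(-69, -71), -79), -15840))) = Mul(Rational(1, 2), Mul(-40689, Add(Add(4899, -79), -15840))) = Mul(Rational(1, 2), Mul(-40689, Add(4820, -15840))) = Mul(Rational(1, 2), Mul(-40689, -11020)) = Mul(Rational(1, 2), 448392780) = 224196390)
Pow(Add(w, Function('z')(-24, -219)), Rational(1, 2)) = Pow(Add(224196390, Mul(14, -24)), Rational(1, 2)) = Pow(Add(224196390, -336), Rational(1, 2)) = Pow(224196054, Rational(1, 2))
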